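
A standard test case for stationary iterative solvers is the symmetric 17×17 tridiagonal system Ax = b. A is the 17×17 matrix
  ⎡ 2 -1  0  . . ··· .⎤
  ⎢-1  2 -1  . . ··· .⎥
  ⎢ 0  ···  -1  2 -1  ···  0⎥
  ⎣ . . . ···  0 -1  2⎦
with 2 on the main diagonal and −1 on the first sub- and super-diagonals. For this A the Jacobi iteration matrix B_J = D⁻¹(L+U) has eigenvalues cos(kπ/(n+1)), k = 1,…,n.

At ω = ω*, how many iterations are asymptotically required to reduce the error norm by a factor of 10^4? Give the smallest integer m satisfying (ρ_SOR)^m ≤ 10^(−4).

m = 27

[ρ_J] n=17: ρ(B_J) = cos(π/(n+1)) = cos(π/18) = 0.9848078.
√(1−ρ_J²) = |sin(π/18)| = 0.1736482
Then 2/(1+√(1−ρ_J²)) = 2/(1+0.1736482); ω* = 2/1.1736482 = 1.7040882.
[ρ_SOR] ω* − 1 = 0.7040882.
4·ln10 = 9.21034; −ln(0.7040882) = 0.350852; m = ⌈9.21034/0.350852⌉ = ⌈26.251⌉ = 27.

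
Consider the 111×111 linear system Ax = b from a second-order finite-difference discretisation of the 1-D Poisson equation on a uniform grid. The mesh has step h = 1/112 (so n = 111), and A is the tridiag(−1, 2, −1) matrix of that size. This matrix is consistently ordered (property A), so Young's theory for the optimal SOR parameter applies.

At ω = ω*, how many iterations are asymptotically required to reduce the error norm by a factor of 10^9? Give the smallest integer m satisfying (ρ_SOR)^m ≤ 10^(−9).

n=111: λ(B_J) = 1 − λ(A)/2 = cos(kπ/112); k=1 gives ρ_J = 0.9996066.
√(1−ρ_J²) = |sin(π/112)| = 0.0280463
Then 2/(1+√(1−ρ_J²)) = 2/(1+0.0280463); ω* = 2/1.0280463 = 1.9454377.
At ω = 1.9454377 every |λ(B_ω)| = ω−1, so ρ_SOR = 0.9454377.
For 9 digits: m = 9·ln10 / (−ln 0.9454377) = 20.7233/0.0561073 = 369.351; round up → m = 370.

m = 370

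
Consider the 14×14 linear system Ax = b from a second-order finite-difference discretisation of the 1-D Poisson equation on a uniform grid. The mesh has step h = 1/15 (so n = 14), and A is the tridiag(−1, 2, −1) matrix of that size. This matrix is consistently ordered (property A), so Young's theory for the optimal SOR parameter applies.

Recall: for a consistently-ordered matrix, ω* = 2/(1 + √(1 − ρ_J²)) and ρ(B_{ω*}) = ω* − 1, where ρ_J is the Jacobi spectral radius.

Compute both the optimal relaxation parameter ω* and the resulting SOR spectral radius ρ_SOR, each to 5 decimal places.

[ρ_J] n=14: ρ(B_J) = cos(π/(n+1)) = cos(π/15) = 0.97815.
√(1 − cos²(π/15)) = sin(π/15) ≈ 0.207912.
ω* = 2/(1+0.207912) = 1.65575
At ω = 1.65575 every |λ(B_ω)| = ω−1, so ρ_SOR = 0.65575.

ω* = 1.65575, ρ_SOR = 0.65575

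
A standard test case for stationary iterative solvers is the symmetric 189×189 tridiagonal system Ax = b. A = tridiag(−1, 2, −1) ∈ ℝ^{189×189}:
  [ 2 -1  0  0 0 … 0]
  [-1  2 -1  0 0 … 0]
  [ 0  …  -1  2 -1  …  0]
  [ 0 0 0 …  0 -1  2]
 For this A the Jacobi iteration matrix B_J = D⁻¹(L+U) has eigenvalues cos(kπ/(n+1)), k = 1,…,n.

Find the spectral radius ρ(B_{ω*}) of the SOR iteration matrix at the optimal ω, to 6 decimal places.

½·tridiag(1,0,1) at n=189: λ_k = cos(kπ/190); max |λ| at k=1 ⇒ ρ_J = cos(π/190) ≈ 0.999863.
root = sin(π/190) = 0.0165339  (since 1−cos² = sin²).
Young: ω* = 2/(1+√(1−ρ_J²)) = 2/(1+0.0165339) = 2/1.0165339 = 1.967470.
ρ_SOR = ω* − 1 = 1.967470 − 1 = 0.967470.

ρ_SOR = 0.967470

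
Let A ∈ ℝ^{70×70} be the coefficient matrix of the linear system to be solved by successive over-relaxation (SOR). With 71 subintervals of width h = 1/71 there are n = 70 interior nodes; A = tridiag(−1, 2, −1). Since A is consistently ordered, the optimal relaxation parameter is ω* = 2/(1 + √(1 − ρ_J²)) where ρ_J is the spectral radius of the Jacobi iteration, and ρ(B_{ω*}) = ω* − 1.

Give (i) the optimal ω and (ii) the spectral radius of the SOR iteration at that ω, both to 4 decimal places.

ρ_J = max_k |cos(kπ/71)| = cos(π/71) = 0.9990
1 − cos²(π/71) = sin²(π/71) ⇒ √(1−ρ_J²) = sin(π/71) = 0.04423.
So ω* = 2/1.04423 = 1.9153 (Young).
and ρ(B_{ω*}) = 1.9153 − 1 = 0.9153.

ω* = 1.9153, ρ_SOR = 0.9153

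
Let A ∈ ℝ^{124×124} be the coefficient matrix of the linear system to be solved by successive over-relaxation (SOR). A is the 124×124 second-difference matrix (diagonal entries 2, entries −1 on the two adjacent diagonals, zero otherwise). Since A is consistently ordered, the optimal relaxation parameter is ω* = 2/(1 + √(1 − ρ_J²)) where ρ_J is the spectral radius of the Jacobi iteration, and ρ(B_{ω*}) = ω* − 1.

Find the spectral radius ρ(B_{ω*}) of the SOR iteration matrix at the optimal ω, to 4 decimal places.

ρ_SOR = 0.9510

[ρ_J] n=124: ρ(B_J) = cos(π/(n+1)) = cos(π/125) = 0.9997.
√(1 − cos²(π/125)) = sin(π/125) ≈ 0.02513.
Then 2/(1+√(1−ρ_J²)) = 2/(1+0.02513); ω* = 2/1.02513 = 1.9510.
At ω = 1.9510 every |λ(B_ω)| = ω−1, so ρ_SOR = 0.9510.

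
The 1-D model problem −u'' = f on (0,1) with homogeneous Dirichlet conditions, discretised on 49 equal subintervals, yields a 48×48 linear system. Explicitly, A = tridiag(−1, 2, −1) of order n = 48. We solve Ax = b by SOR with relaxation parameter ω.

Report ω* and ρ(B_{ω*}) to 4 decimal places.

½·tridiag(1,0,1) at n=48: λ_k = cos(kπ/49); max |λ| at k=1 ⇒ ρ_J = cos(π/49) ≈ 0.9979.
1 − cos²(π/49) = sin²(π/49) ⇒ √(1−ρ_J²) = sin(π/49) = 0.06407.
ω* = 2 / (1 + 0.06407) = 2 / 1.06407 ≈ 1.8796.
and ρ(B_{ω*}) = 1.8796 − 1 = 0.8796.

ω* = 1.8796, ρ_SOR = 0.8796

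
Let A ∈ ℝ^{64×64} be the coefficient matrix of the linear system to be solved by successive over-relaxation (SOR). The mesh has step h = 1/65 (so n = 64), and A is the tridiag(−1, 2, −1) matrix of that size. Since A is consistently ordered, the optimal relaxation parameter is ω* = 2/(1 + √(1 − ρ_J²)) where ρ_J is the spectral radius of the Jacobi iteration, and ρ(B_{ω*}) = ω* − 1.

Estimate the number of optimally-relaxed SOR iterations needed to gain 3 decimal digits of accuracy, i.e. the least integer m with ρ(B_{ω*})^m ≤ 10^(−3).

n=64: λ(B_J) = 1 − λ(A)/2 = cos(kπ/65); k=1 gives ρ_J = 0.9988322.
√(1−ρ_J²) simplifies to sin(π/65) = 0.0483134.
ω* = 2 / (1 + 0.0483134) = 2 / 1.0483134 ≈ 1.9078264.
ρ_SOR = ω* − 1 = 1.9078264 − 1 = 0.9078264.
For 3 digits: m = 3·ln10 / (−ln 0.9078264) = 6.90776/0.0967021 = 71.433; round up → m = 72.

m = 72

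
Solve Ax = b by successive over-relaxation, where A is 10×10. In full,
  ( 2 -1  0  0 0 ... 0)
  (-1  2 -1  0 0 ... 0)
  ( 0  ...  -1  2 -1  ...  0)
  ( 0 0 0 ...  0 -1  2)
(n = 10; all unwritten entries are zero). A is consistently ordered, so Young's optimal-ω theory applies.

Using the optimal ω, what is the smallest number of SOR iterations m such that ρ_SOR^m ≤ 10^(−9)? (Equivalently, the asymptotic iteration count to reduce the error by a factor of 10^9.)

m = 36

½·tridiag(1,0,1) at n=10: λ_k = cos(kπ/11); max |λ| at k=1 ⇒ ρ_J = cos(π/11) ≈ 0.9594930.
√(1−ρ_J²) simplifies to sin(π/11) = 0.2817326.
ω* = 2 / (1 + 0.2817326) = 2 / 1.2817326 ≈ 1.5603879.
ρ(B_{ω*}) = ω*−1 = 0.5603879
9·ln10 = 20.7233; −ln(0.5603879) = 0.579126; m = ⌈20.7233/0.579126⌉ = ⌈35.784⌉ = 36.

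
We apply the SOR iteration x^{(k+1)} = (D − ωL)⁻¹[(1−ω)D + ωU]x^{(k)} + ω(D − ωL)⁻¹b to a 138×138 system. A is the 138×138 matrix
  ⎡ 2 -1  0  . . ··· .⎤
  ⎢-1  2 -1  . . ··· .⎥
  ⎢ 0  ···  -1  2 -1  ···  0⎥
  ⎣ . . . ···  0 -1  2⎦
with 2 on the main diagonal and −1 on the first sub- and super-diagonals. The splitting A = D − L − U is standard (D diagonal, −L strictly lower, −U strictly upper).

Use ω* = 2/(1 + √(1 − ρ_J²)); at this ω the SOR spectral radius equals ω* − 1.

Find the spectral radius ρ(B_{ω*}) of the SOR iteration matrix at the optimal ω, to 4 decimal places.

ρ_SOR = 0.9558

B_J for the 138×138 system has eigenvalues cos(kπ/139); ρ_J = cos(π/139) = 0.9997.
1 − cos²(π/139) = sin²(π/139) ⇒ √(1−ρ_J²) = sin(π/139) = 0.02260.
So ω* = 2/1.02260 = 1.9558 (Young).
ρ_SOR = ω* − 1 ≈ 0.9558.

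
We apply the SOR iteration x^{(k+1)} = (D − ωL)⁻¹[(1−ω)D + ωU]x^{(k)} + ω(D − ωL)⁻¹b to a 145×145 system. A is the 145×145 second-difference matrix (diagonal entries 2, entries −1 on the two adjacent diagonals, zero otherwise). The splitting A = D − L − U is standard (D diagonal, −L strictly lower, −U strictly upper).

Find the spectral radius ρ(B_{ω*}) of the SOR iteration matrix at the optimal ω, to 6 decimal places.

spectrum of D⁻¹(L+U) = {cos(kπ/146) : 1≤k≤145}; ρ_J = cos(π/146) = 0.999769.
√(1−ρ_J²) simplifies to sin(π/146) = 0.0215161.
Then 2/(1+√(1−ρ_J²)) = 2/(1+0.0215161); ω* = 2/1.0215161 = 1.957874.
ρ_SOR = ω* − 1 ≈ 0.957874.

ρ_SOR = 0.957874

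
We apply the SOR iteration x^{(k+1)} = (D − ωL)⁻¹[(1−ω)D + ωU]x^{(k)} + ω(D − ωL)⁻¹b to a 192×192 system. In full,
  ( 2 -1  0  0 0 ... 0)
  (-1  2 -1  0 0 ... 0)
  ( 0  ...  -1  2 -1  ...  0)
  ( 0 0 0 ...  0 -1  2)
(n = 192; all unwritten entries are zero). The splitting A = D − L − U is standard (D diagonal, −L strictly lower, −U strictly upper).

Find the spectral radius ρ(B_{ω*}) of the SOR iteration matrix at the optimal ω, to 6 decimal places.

With n=192, ρ(Jacobi) = cos(π/193) = 0.999868.
root = sin(π/193) = 0.0162770  (since 1−cos² = sin²).
[ω*] 2 ÷ (1 + 0.0162770) = 2 ÷ 1.0162770 = 1.967967.
ρ_SOR = ω* − 1 = 1.967967 − 1 = 0.967967.

ρ_SOR = 0.967967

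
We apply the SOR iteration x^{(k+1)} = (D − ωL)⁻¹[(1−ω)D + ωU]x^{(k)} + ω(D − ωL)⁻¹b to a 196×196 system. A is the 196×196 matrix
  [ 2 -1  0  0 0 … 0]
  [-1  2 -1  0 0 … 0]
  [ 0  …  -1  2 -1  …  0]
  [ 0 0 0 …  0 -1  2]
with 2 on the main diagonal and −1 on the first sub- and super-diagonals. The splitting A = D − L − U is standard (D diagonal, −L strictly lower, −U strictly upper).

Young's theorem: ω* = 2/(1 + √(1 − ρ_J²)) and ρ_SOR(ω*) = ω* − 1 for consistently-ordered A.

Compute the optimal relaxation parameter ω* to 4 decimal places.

spectrum of D⁻¹(L+U) = {cos(kπ/197) : 1≤k≤196}; ρ_J = cos(π/197) = 0.9999.
√(1−ρ_J²) simplifies to sin(π/197) = 0.01595.
[ω*] 2 ÷ (1 + 0.01595) = 2 ÷ 1.01595 = 1.9686.
[ρ_SOR] ω* − 1 = 0.9686.

ω* = 1.9686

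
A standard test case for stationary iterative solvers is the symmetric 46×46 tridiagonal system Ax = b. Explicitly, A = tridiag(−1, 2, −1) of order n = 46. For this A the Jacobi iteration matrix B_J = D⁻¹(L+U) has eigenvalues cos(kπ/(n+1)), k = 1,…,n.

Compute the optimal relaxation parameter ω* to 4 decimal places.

ω* = 1.8748

B_J for the 46×46 system has eigenvalues cos(kπ/47); ρ_J = cos(π/47) = 0.9978.
√(1−ρ_J²) simplifies to sin(π/47) = 0.06679.
Young: ω* = 2/(1+√(1−ρ_J²)) = 2/(1+0.06679) = 2/1.06679 = 1.8748.
ρ(B_{ω*}) = ω*−1 = 0.8748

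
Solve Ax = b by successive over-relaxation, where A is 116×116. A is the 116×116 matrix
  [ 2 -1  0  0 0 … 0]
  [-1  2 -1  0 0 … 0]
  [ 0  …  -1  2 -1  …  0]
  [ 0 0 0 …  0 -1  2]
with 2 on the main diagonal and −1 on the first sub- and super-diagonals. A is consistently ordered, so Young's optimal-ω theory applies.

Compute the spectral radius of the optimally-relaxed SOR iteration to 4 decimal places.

B_J for the 116×116 system has eigenvalues cos(kπ/117); ρ_J = cos(π/117) = 0.9996.
root = sin(π/117) = 0.02685  (since 1−cos² = sin²).
So ω* = 2/1.02685 = 1.9477 (Young).
Hence ρ(B_{ω*}) = 1.9477 − 1 = 0.9477.

ρ_SOR = 0.9477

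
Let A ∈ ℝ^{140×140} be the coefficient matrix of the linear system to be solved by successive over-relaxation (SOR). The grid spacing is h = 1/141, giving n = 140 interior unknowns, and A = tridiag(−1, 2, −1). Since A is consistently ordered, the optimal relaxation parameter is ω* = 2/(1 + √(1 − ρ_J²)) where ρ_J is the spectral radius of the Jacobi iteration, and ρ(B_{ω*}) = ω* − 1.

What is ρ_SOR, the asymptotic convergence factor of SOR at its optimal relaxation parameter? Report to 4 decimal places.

ρ_J = max_k |cos(kπ/141)| = cos(π/141) = 0.9998
1 − cos²(π/141) = sin²(π/141) ⇒ √(1−ρ_J²) = sin(π/141) = 0.02228.
Young: ω* = 2/(1+√(1−ρ_J²)) = 2/(1+0.02228) = 2/1.02228 = 1.9564.
ρ_SOR = ω* − 1 = 1.9564 − 1 = 0.9564.

ρ_SOR = 0.9564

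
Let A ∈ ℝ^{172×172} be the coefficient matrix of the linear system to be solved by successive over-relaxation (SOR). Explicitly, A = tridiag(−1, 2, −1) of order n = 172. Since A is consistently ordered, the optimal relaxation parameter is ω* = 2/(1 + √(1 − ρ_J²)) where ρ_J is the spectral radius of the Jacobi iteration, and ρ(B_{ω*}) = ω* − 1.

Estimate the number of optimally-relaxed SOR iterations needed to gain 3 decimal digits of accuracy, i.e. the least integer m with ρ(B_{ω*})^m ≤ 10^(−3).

spectrum of D⁻¹(L+U) = {cos(kπ/173) : 1≤k≤172}; ρ_J = cos(π/173) = 0.9998351.
1 − cos²(π/173) = sin²(π/173) ⇒ √(1−ρ_J²) = sin(π/173) = 0.0181585.
ω* = 2 / (1 + 0.0181585) = 2 / 1.0181585 ≈ 1.9643307.
Hence ρ(B_{ω*}) = 1.9643307 − 1 = 0.9643307.
(0.9643307)^m ≤ 10^{−3}  ⇒  m·ln(0.9643307) ≤ −3·ln10  ⇒  m ≥ 190.186  ⇒  m = 191

m = 191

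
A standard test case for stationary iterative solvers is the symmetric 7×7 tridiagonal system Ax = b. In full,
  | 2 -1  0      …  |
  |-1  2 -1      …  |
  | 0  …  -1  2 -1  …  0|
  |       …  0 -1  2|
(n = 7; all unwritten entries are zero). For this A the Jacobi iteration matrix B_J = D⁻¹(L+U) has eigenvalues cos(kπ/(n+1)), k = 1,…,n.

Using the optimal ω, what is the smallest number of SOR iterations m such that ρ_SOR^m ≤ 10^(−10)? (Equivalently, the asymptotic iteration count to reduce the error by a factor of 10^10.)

B_J for the 7×7 system has eigenvalues cos(kπ/8); ρ_J = cos(π/8) = 0.9238795.
1 − cos²(π/8) = sin²(π/8) ⇒ √(1−ρ_J²) = sin(π/8) = 0.3826834.
So ω* = 2/1.3826834 = 1.4464627 (Young).
ρ(B_{ω*}) = ω*−1 = 0.4464627
Need (0.4464627)^m ≤ 10^(−10): m ≥ 10·ln10/|ln 0.4464627| = 23.0259/0.806399 = 28.554 ⇒ m = 29.

m = 29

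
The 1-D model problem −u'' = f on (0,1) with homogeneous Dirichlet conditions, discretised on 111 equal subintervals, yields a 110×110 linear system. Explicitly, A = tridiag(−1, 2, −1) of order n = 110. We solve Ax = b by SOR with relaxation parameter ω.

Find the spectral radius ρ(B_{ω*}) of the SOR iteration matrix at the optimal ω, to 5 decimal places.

ρ_SOR = 0.94496

ρ_J = max_k |cos(kπ/111)| = cos(π/111) = 0.99960
√(1−ρ_J²) simplifies to sin(π/111) = 0.028299.
ω* = 2/(1+0.028299) = 1.94496
[ρ_SOR] ω* − 1 = 0.94496.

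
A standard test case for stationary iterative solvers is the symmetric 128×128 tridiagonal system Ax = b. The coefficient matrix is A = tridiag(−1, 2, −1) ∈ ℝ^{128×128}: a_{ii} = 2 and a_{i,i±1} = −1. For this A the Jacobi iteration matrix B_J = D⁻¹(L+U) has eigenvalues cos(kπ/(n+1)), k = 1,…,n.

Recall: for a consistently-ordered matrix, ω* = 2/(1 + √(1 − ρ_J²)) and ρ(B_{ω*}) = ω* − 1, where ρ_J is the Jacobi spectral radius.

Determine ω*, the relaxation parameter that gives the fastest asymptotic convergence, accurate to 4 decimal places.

ω* = 1.9525

[ρ_J] n=128: ρ(B_J) = cos(π/(n+1)) = cos(π/129) = 0.9997.
√(1 − cos²(π/129)) = sin(π/129) ≈ 0.02435.
Then 2/(1+√(1−ρ_J²)) = 2/(1+0.02435); ω* = 2/1.02435 = 1.9525.
and ρ(B_{ω*}) = 1.9525 − 1 = 0.9525.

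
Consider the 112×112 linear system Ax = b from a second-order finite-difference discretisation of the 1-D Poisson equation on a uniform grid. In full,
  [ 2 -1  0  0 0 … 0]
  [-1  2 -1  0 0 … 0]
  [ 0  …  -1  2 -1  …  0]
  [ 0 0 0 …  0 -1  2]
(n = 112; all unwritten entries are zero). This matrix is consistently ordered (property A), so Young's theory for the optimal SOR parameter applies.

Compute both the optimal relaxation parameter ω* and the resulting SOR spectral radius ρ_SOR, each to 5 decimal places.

ω* = 1.94591, ρ_SOR = 0.94591

spectrum of D⁻¹(L+U) = {cos(kπ/113) : 1≤k≤112}; ρ_J = cos(π/113) = 0.99961.
root = sin(π/113) = 0.027798  (since 1−cos² = sin²).
So ω* = 2/1.027798 = 1.94591 (Young).
ρ_SOR = ω* − 1 = 1.94591 − 1 = 0.94591.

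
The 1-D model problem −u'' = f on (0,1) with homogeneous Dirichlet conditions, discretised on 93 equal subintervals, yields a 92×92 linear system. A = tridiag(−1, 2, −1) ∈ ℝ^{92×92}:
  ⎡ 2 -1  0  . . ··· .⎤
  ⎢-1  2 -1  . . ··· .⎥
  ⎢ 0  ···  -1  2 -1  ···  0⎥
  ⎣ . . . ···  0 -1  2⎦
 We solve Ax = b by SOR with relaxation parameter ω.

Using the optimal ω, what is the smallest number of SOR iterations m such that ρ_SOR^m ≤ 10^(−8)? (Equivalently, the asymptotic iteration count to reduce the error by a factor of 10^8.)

½·tridiag(1,0,1) at n=92: λ_k = cos(kπ/93); max |λ| at k=1 ⇒ ρ_J = cos(π/93) ≈ 0.9994295.
√(1−ρ_J²) simplifies to sin(π/93) = 0.0337741.
ω* = 2/(1 + 0.0337741) = 2/1.0337741 = 1.9346586.
At ω = 1.9346586 every |λ(B_ω)| = ω−1, so ρ_SOR = 0.9346586.
m ≥ 8·ln10 / (−ln 0.9346586) = 272.600; smallest integer m = 273.

m = 273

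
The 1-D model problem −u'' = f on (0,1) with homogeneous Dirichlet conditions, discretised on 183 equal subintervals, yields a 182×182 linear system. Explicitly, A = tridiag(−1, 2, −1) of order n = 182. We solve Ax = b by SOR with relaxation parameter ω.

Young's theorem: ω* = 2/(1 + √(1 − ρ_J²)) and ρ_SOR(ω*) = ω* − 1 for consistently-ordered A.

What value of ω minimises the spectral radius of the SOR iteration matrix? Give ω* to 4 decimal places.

ω* = 1.9662

½·tridiag(1,0,1) at n=182: λ_k = cos(kπ/183); max |λ| at k=1 ⇒ ρ_J = cos(π/183) ≈ 0.9999.
1 − cos²(π/183) = sin²(π/183) ⇒ √(1−ρ_J²) = sin(π/183) = 0.01717.
Then 2/(1+√(1−ρ_J²)) = 2/(1+0.01717); ω* = 2/1.01717 = 1.9662.
At ω = 1.9662 every |λ(B_ω)| = ω−1, so ρ_SOR = 0.9662.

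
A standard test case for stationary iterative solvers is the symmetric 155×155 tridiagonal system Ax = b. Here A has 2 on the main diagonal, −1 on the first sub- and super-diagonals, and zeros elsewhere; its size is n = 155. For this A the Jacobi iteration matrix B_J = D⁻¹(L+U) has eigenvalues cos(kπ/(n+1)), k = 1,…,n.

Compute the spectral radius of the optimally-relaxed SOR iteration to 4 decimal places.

spectrum of D⁻¹(L+U) = {cos(kπ/156) : 1≤k≤155}; ρ_J = cos(π/156) = 0.9998.
√(1−ρ_J²) = |sin(π/156)| = 0.02014
ω* = 2 / (1 + 0.02014) = 2 / 1.02014 ≈ 1.9605.
ρ(B_{ω*}) = ω*−1 = 0.9605

ρ_SOR = 0.9605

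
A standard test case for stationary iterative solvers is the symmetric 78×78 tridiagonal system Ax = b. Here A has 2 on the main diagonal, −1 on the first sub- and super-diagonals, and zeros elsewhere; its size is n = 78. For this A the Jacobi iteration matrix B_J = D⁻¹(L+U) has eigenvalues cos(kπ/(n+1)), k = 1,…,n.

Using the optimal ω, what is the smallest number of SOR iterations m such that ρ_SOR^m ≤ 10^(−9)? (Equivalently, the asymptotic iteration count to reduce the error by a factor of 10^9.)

m = 261

With n=78, ρ(Jacobi) = cos(π/79) = 0.9992094.
root = sin(π/79) = 0.0397565  (since 1−cos² = sin²).
So ω* = 2/1.0397565 = 1.9235273 (Young).
Hence ρ(B_{ω*}) = 1.9235273 − 1 = 0.9235273.
ρ_SOR^m ≤ 10^(−9) ⇔ m ≥ 9·ln10/(−ln 0.9235273) = 20.7233/0.0795549 = 260.491; m = ⌈260.491⌉ = 261.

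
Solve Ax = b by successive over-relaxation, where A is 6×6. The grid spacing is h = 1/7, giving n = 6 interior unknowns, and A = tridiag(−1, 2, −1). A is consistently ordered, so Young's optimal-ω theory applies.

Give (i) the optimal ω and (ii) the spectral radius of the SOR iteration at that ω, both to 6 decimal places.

B_J for the 6×6 system has eigenvalues cos(kπ/7); ρ_J = cos(π/7) = 0.900969.
√(1−ρ_J²) simplifies to sin(π/7) = 0.4338837.
So ω* = 2/1.4338837 = 1.394813 (Young).
ρ(B_{ω*}) = ω*−1 = 0.394813

ω* = 1.394813, ρ_SOR = 0.394813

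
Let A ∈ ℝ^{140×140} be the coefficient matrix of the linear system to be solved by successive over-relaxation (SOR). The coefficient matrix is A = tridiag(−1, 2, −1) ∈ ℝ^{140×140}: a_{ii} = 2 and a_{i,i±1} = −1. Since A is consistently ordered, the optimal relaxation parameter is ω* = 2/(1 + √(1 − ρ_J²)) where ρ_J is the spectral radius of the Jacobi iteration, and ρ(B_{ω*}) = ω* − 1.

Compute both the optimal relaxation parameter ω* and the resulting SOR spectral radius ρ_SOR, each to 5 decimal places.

ω* = 1.95641, ρ_SOR = 0.95641

With n=140, ρ(Jacobi) = cos(π/141) = 0.99975.
√(1 − cos²(π/141)) = sin(π/141) ≈ 0.022279.
[ω*] 2 ÷ (1 + 0.022279) = 2 ÷ 1.022279 = 1.95641.
[ρ_SOR] ω* − 1 = 0.95641.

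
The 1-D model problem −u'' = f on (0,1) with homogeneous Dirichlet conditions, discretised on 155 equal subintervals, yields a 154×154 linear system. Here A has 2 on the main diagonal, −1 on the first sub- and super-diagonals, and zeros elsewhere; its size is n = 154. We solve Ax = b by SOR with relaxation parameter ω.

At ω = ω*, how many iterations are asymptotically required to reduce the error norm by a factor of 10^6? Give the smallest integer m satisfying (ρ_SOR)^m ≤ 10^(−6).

[ρ_J] n=154: ρ(B_J) = cos(π/(n+1)) = cos(π/155) = 0.9997946.
√(1−ρ_J²) = |sin(π/155)| = 0.0202670
[ω*] 2 ÷ (1 + 0.0202670) = 2 ÷ 1.0202670 = 1.9602712.
ρ_SOR = ω* − 1 ≈ 0.9602712.
For 6 digits: m = 6·ln10 / (−ln 0.9602712) = 13.8155/0.0405395 = 340.791; round up → m = 341.

m = 341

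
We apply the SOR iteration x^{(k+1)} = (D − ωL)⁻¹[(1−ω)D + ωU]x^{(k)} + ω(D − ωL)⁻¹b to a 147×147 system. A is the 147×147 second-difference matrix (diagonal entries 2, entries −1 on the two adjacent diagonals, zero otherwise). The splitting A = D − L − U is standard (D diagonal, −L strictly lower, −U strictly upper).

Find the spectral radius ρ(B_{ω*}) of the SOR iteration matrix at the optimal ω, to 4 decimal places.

ρ_SOR = 0.9584

With n=147, ρ(Jacobi) = cos(π/148) = 0.9998.
√(1−ρ_J²) = |sin(π/148)| = 0.02123
ω* = 2/(1 + 0.02123) = 2/1.02123 = 1.9584.
Hence ρ(B_{ω*}) = 1.9584 − 1 = 0.9584.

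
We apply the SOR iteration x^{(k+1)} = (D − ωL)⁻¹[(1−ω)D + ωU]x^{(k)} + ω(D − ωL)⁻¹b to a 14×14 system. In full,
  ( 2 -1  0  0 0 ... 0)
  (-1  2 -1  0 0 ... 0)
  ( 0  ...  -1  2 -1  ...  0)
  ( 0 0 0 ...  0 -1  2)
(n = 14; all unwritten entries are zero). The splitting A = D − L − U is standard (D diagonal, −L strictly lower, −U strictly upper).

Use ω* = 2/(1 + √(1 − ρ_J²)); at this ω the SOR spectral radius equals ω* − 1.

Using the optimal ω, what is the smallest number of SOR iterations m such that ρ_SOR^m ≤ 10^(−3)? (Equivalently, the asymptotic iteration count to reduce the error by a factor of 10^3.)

spectrum of D⁻¹(L+U) = {cos(kπ/15) : 1≤k≤14}; ρ_J = cos(π/15) = 0.9781476.
√(1−ρ_J²) = |sin(π/15)| = 0.2079117
ω* = 2/(1 + 0.2079117) = 2/1.2079117 = 1.6557502.
ρ(B_{ω*}) = ω*−1 = 0.6557502
Need (0.6557502)^m ≤ 10^(−3): m ≥ 3·ln10/|ln 0.6557502| = 6.90776/0.421975 = 16.370 ⇒ m = 17.

m = 17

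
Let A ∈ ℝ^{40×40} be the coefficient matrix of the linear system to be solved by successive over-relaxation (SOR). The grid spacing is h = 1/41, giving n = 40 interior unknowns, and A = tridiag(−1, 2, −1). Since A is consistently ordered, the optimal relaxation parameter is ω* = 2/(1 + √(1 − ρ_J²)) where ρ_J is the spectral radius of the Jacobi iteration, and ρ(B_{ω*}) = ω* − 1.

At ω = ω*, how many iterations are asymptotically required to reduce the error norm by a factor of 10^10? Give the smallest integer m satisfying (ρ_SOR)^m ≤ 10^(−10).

m = 151

spectrum of D⁻¹(L+U) = {cos(kπ/41) : 1≤k≤40}; ρ_J = cos(π/41) = 0.9970658.
√(1−ρ_J²) simplifies to sin(π/41) = 0.0765493.
ω* = 2 / (1 + 0.0765493) = 2 / 1.0765493 ≈ 1.8577877.
ρ_SOR = ω* − 1 = 1.8577877 − 1 = 0.8577877.
(0.8577877)^m ≤ 10^{−10}  ⇒  m·ln(0.8577877) ≤ −10·ln10  ⇒  m ≥ 150.105  ⇒  m = 151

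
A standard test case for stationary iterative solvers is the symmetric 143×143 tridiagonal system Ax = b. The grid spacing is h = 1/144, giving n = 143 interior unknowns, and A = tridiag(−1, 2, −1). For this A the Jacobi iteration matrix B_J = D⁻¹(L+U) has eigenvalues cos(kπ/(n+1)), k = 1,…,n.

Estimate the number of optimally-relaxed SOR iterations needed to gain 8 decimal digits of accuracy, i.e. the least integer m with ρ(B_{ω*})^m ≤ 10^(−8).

m = 423

[ρ_J] n=143: ρ(B_J) = cos(π/(n+1)) = cos(π/144) = 0.9997620.
√(1 − cos²(π/144)) = sin(π/144) ≈ 0.0218149.
ω* = 2/(1+0.0218149) = 1.9573017
ρ(B_{ω*}) = ω*−1 = 0.9573017
8·ln10 = 18.4207; −ln(0.9573017) = 0.0436367; m = ⌈18.4207/0.0436367⌉ = ⌈422.138⌉ = 423.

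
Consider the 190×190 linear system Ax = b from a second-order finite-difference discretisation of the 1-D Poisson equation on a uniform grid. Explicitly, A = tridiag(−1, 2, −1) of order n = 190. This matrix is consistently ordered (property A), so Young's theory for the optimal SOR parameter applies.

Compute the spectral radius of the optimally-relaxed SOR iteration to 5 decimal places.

½·tridiag(1,0,1) at n=190: λ_k = cos(kπ/191); max |λ| at k=1 ⇒ ρ_J = cos(π/191) ≈ 0.99986.
root = sin(π/191) = 0.016447  (since 1−cos² = sin²).
ω* = 2/(1+0.016447) = 1.96764
ρ_SOR = ω* − 1 ≈ 0.96764.

ρ_SOR = 0.96764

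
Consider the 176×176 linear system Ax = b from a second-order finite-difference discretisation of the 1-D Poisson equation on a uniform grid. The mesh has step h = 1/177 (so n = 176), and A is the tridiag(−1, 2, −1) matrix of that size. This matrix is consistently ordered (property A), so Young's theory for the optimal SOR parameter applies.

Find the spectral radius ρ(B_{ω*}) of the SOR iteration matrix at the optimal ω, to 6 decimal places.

With n=176, ρ(Jacobi) = cos(π/177) = 0.999842.
√(1−ρ_J²) simplifies to sin(π/177) = 0.0177482.
ω* = 2/(1+0.0177482) = 1.965123
ρ_SOR = ω* − 1 ≈ 0.965123.

ρ_SOR = 0.965123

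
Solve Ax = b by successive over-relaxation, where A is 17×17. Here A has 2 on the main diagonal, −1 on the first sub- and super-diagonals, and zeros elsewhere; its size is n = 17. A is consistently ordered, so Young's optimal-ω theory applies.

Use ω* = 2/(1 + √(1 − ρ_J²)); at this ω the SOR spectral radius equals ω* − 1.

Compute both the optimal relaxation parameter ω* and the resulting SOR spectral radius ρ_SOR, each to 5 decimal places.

ω* = 1.70409, ρ_SOR = 0.70409

n=17: λ(B_J) = 1 − λ(A)/2 = cos(kπ/18); k=1 gives ρ_J = 0.98481.
root = sin(π/18) = 0.173648  (since 1−cos² = sin²).
ω* = 2/(1 + 0.173648) = 2/1.173648 = 1.70409.
Hence ρ(B_{ω*}) = 1.70409 − 1 = 0.70409.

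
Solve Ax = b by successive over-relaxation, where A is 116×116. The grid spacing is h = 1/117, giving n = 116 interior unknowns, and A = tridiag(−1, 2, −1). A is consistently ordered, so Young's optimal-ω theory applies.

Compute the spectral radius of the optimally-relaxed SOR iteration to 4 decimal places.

ρ_SOR = 0.9477

With n=116, ρ(Jacobi) = cos(π/117) = 0.9996.
√(1−ρ_J²) simplifies to sin(π/117) = 0.02685.
So ω* = 2/1.02685 = 1.9477 (Young).
ρ_SOR = ω* − 1 = 1.9477 − 1 = 0.9477.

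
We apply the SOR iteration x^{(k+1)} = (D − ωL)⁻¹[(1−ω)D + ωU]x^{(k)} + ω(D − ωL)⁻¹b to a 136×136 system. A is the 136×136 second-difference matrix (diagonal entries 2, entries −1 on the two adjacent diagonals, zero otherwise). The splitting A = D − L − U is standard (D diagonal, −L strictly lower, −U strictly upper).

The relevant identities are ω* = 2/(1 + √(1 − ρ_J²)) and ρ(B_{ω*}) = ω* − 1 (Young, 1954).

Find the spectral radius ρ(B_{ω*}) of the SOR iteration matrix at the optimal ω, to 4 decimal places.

With n=136, ρ(Jacobi) = cos(π/137) = 0.9997.
root = sin(π/137) = 0.02293  (since 1−cos² = sin²).
ω* = 2/(1 + 0.02293) = 2/1.02293 = 1.9552.
ρ(B_{ω*}) = ω*−1 = 0.9552

ρ_SOR = 0.9552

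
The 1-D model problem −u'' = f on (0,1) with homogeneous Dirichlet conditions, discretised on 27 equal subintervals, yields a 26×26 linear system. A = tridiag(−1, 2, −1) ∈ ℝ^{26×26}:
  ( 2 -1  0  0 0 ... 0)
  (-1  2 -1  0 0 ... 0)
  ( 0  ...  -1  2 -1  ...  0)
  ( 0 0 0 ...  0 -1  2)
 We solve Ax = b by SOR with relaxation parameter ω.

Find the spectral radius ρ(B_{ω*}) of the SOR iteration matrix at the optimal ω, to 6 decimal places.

ρ_SOR = 0.791966

spectrum of D⁻¹(L+U) = {cos(kπ/27) : 1≤k≤26}; ρ_J = cos(π/27) = 0.993238.
root = sin(π/27) = 0.1160929  (since 1−cos² = sin²).
So ω* = 2/1.1160929 = 1.791966 (Young).
At ω = 1.791966 every |λ(B_ω)| = ω−1, so ρ_SOR = 0.791966.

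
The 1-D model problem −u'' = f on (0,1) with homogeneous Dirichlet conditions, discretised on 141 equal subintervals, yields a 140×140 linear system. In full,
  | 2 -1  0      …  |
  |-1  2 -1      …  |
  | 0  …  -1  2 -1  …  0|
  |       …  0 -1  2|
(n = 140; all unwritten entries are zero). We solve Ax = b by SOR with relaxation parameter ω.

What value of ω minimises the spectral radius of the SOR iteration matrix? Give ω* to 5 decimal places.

ω* = 1.95641

[ρ_J] n=140: ρ(B_J) = cos(π/(n+1)) = cos(π/141) = 0.99975.
√(1 − cos²(π/141)) = sin(π/141) ≈ 0.022279.
Then 2/(1+√(1−ρ_J²)) = 2/(1+0.022279); ω* = 2/1.022279 = 1.95641.
At ω = 1.95641 every |λ(B_ω)| = ω−1, so ρ_SOR = 0.95641.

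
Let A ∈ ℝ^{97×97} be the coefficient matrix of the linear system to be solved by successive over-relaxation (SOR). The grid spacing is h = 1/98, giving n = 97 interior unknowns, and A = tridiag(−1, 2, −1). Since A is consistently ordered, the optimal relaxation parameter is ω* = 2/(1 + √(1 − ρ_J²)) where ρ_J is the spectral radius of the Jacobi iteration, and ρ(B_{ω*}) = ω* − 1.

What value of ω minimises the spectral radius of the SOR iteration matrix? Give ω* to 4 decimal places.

ω* = 1.9379

[ρ_J] n=97: ρ(B_J) = cos(π/(n+1)) = cos(π/98) = 0.9995.
√(1−ρ_J²) simplifies to sin(π/98) = 0.03205.
Then 2/(1+√(1−ρ_J²)) = 2/(1+0.03205); ω* = 2/1.03205 = 1.9379.
ρ(B_{ω*}) = ω*−1 = 0.9379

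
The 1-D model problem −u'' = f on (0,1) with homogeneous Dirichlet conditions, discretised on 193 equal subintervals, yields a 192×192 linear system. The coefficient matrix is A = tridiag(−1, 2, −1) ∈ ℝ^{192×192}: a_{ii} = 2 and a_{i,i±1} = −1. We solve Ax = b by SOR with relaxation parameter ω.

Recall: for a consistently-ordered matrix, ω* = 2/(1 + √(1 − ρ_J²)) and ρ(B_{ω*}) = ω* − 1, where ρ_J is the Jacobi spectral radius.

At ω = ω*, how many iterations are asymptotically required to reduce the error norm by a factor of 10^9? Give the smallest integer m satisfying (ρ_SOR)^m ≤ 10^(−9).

m = 637

spectrum of D⁻¹(L+U) = {cos(kπ/193) : 1≤k≤192}; ρ_J = cos(π/193) = 0.9998675.
1 − cos²(π/193) = sin²(π/193) ⇒ √(1−ρ_J²) = sin(π/193) = 0.0162770.
[ω*] 2 ÷ (1 + 0.0162770) = 2 ÷ 1.0162770 = 1.9679674.
At ω = 1.9679674 every |λ(B_ω)| = ω−1, so ρ_SOR = 0.9679674.
For 9 digits: m = 9·ln10 / (−ln 0.9679674) = 20.7233/0.0325569 = 636.526; round up → m = 637.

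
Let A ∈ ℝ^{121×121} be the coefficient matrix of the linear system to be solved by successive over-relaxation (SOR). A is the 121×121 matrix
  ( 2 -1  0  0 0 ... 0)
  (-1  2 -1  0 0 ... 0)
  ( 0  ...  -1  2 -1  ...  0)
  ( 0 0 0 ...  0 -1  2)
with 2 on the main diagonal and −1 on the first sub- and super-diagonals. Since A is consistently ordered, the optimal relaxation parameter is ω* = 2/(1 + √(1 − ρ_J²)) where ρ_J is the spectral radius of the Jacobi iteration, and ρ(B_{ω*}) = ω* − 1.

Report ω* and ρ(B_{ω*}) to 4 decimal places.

ω* = 1.9498, ρ_SOR = 0.9498

½·tridiag(1,0,1) at n=121: λ_k = cos(kπ/122); max |λ| at k=1 ⇒ ρ_J = cos(π/122) ≈ 0.9997.
√(1 − cos²(π/122)) = sin(π/122) ≈ 0.02575.
So ω* = 2/1.02575 = 1.9498 (Young).
and ρ(B_{ω*}) = 1.9498 − 1 = 0.9498.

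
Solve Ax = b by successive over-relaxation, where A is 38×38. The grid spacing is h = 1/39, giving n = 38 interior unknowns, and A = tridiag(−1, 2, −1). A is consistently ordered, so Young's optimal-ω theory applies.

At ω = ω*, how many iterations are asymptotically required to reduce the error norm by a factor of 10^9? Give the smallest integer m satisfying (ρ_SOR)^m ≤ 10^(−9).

With n=38, ρ(Jacobi) = cos(π/39) = 0.9967573.
√(1 − cos²(π/39)) = sin(π/39) ≈ 0.0804666.
Young: ω* = 2/(1+√(1−ρ_J²)) = 2/(1+0.0804666) = 2/1.0804666 = 1.8510521.
Hence ρ(B_{ω*}) = 1.8510521 − 1 = 0.8510521.
Need (0.8510521)^m ≤ 10^(−9): m ≥ 9·ln10/|ln 0.8510521| = 20.7233/0.161282 = 128.491 ⇒ m = 129.

m = 129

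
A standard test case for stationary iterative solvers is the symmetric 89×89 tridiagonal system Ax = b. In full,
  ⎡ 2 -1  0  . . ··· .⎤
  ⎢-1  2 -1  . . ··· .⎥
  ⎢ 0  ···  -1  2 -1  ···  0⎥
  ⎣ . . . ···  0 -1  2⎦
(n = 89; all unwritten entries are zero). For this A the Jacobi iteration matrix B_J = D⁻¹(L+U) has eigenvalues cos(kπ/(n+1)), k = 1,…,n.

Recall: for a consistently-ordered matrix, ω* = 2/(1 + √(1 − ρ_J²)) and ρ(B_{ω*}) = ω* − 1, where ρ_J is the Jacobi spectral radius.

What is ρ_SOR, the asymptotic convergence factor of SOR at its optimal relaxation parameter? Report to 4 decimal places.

ρ_SOR = 0.9326

spectrum of D⁻¹(L+U) = {cos(kπ/90) : 1≤k≤89}; ρ_J = cos(π/90) = 0.9994.
√(1−ρ_J²) = |sin(π/90)| = 0.03490
Young: ω* = 2/(1+√(1−ρ_J²)) = 2/(1+0.03490) = 2/1.03490 = 1.9326.
[ρ_SOR] ω* − 1 = 0.9326.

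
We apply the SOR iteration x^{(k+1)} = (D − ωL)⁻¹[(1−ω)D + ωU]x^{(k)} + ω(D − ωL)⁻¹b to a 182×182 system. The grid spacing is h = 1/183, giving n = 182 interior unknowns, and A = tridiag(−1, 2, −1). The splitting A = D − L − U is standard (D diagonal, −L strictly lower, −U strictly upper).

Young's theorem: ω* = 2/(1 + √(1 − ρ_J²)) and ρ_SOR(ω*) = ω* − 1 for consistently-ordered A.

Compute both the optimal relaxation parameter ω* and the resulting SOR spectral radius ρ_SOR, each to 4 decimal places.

ω* = 1.9662, ρ_SOR = 0.9662

n=182: λ(B_J) = 1 − λ(A)/2 = cos(kπ/183); k=1 gives ρ_J = 0.9999.
root = sin(π/183) = 0.01717  (since 1−cos² = sin²).
ω* = 2/(1 + 0.01717) = 2/1.01717 = 1.9662.
ρ_SOR = ω* − 1 = 1.9662 − 1 = 0.9662.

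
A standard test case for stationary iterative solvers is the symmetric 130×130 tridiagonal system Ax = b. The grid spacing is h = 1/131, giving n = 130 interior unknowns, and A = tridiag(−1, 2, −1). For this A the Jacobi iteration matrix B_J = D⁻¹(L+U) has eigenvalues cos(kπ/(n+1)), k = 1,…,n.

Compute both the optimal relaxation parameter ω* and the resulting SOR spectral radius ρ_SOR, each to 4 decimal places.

B_J for the 130×130 system has eigenvalues cos(kπ/131); ρ_J = cos(π/131) = 0.9997.
√(1−ρ_J²) = |sin(π/131)| = 0.02398
ω* = 2/(1 + 0.02398) = 2/1.02398 = 1.9532.
[ρ_SOR] ω* − 1 = 0.9532.

ω* = 1.9532, ρ_SOR = 0.9532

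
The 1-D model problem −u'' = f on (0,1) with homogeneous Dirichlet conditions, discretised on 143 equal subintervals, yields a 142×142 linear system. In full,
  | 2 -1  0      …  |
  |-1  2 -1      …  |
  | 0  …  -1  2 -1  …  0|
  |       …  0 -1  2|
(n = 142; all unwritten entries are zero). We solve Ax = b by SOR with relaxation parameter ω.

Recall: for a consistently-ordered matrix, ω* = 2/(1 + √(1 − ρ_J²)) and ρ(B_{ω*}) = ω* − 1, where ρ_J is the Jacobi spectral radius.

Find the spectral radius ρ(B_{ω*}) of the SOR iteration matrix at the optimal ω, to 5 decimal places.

ρ_SOR = 0.95701

n=142: λ(B_J) = 1 − λ(A)/2 = cos(kπ/143); k=1 gives ρ_J = 0.99976.
√(1 − cos²(π/143)) = sin(π/143) ≈ 0.021967.
Then 2/(1+√(1−ρ_J²)) = 2/(1+0.021967); ω* = 2/1.021967 = 1.95701.
At ω = 1.95701 every |λ(B_ω)| = ω−1, so ρ_SOR = 0.95701.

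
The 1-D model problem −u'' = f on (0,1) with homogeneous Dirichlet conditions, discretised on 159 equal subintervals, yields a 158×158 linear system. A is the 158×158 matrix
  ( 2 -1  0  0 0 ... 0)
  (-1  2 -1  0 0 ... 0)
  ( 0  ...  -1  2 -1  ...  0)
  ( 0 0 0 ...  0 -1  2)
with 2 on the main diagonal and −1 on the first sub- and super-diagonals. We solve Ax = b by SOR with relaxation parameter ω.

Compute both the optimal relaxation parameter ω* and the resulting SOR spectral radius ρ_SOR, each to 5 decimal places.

ω* = 1.96125, ρ_SOR = 0.96125

B_J for the 158×158 system has eigenvalues cos(kπ/159); ρ_J = cos(π/159) = 0.99980.
1 − cos²(π/159) = sin²(π/159) ⇒ √(1−ρ_J²) = sin(π/159) = 0.019757.
Then 2/(1+√(1−ρ_J²)) = 2/(1+0.019757); ω* = 2/1.019757 = 1.96125.
ρ_SOR = ω* − 1 ≈ 0.96125.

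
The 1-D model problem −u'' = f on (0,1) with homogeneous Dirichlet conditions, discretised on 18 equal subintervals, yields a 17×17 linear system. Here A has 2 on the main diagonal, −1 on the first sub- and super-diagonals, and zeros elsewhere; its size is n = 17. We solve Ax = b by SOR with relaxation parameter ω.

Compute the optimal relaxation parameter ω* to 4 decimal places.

ω* = 1.7041

With n=17, ρ(Jacobi) = cos(π/18) = 0.9848.
1 − cos²(π/18) = sin²(π/18) ⇒ √(1−ρ_J²) = sin(π/18) = 0.17365.
ω* = 2/(1 + 0.17365) = 2/1.17365 = 1.7041.
ρ_SOR = ω* − 1 ≈ 0.7041.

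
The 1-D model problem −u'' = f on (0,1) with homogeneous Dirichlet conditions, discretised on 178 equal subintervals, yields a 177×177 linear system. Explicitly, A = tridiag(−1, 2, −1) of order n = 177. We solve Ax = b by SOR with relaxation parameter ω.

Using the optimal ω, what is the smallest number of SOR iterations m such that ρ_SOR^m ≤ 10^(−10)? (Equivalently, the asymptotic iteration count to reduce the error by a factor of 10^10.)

m = 653

With n=177, ρ(Jacobi) = cos(π/178) = 0.9998443.
√(1−ρ_J²) simplifies to sin(π/178) = 0.0176485.
ω* = 2/(1+0.0176485) = 1.9653151
[ρ_SOR] ω* − 1 = 0.9653151.
10·ln10 = 23.0259; −ln(0.9653151) = 0.0353007; m = ⌈23.0259/0.0353007⌉ = ⌈652.279⌉ = 653.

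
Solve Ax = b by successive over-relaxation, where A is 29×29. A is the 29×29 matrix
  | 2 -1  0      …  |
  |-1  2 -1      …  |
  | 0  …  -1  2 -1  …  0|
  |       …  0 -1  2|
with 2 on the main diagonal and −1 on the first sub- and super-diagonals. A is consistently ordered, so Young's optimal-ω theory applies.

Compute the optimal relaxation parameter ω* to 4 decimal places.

ω* = 1.8107

spectrum of D⁻¹(L+U) = {cos(kπ/30) : 1≤k≤29}; ρ_J = cos(π/30) = 0.9945.
√(1 − cos²(π/30)) = sin(π/30) ≈ 0.10453.
ω* = 2/(1+0.10453) = 1.8107
ρ_SOR = ω* − 1 ≈ 0.8107.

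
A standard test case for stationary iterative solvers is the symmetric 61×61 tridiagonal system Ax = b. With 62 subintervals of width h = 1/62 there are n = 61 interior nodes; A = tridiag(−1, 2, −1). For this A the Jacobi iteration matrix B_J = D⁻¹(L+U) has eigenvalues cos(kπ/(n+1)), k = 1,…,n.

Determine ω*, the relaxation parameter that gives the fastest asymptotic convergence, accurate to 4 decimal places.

B_J for the 61×61 system has eigenvalues cos(kπ/62); ρ_J = cos(π/62) = 0.9987.
√(1−ρ_J²) = |sin(π/62)| = 0.05065
[ω*] 2 ÷ (1 + 0.05065) = 2 ÷ 1.05065 = 1.9036.
Hence ρ(B_{ω*}) = 1.9036 − 1 = 0.9036.

ω* = 1.9036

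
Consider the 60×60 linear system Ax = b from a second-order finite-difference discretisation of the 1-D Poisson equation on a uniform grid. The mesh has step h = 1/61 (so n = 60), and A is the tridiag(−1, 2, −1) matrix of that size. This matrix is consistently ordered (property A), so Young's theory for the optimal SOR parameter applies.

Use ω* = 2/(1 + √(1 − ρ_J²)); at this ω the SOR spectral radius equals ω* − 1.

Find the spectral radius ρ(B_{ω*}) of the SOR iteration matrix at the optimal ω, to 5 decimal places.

n=60: λ(B_J) = 1 − λ(A)/2 = cos(kπ/61); k=1 gives ρ_J = 0.99867.
√(1−ρ_J²) simplifies to sin(π/61) = 0.051479.
[ω*] 2 ÷ (1 + 0.051479) = 2 ÷ 1.051479 = 1.90208.
and ρ(B_{ω*}) = 1.90208 − 1 = 0.90208.

ρ_SOR = 0.90208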